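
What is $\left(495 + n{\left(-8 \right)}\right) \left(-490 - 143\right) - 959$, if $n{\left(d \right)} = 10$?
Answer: $-320624$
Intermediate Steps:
$\left(495 + n{\left(-8 \right)}\right) \left(-490 - 143\right) - 959 = \left(495 + 10\right) \left(-490 - 143\right) - 959 = 505 \left(-490 - 143\right) - 959 = 505 \left(-633\right) - 959 = -319665 - 959 = -320624$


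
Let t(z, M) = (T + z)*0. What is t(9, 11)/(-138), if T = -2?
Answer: 0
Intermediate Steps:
t(z, M) = 0 (t(z, M) = (-2 + z)*0 = 0)
t(9, 11)/(-138) = 0/(-138) = 0*(-1/138) = 0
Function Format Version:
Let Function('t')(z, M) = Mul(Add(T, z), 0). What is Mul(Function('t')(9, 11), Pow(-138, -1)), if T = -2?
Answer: 0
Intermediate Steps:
Function('t')(z, M) = 0 (Function('t')(z, M) = Mul(Add(-2, z), 0) = 0)
Mul(Function('t')(9, 11), Pow(-138, -1)) = Mul(0, Pow(-138, -1)) = Mul(0, Rational(-1, 138)) = 0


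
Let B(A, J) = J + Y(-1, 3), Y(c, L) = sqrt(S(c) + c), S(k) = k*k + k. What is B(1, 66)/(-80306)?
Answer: -33/40153 - I/80306 ≈ -0.00082186 - 1.2452e-5*I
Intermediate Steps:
S(k) = k + k**2 (S(k) = k**2 + k = k + k**2)
Y(c, L) = sqrt(c + c*(1 + c)) (Y(c, L) = sqrt(c*(1 + c) + c) = sqrt(c + c*(1 + c)))
B(A, J) = I + J (B(A, J) = J + sqrt(-(2 - 1)) = J + sqrt(-1*1) = J + sqrt(-1) = J + I = I + J)
B(1, 66)/(-80306) = (I + 66)/(-80306) = (66 + I)*(-1/80306) = -33/40153 - I/80306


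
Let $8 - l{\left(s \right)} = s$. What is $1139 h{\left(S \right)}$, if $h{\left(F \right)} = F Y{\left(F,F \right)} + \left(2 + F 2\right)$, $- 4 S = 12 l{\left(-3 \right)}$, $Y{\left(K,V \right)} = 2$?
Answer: $-148070$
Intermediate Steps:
$l{\left(s \right)} = 8 - s$
$S = -33$ ($S = - \frac{12 \left(8 - -3\right)}{4} = - \frac{12 \left(8 + 3\right)}{4} = - \frac{12 \cdot 11}{4} = \left(- \frac{1}{4}\right) 132 = -33$)
$h{\left(F \right)} = 2 + 4 F$ ($h{\left(F \right)} = F 2 + \left(2 + F 2\right) = 2 F + \left(2 + 2 F\right) = 2 + 4 F$)
$1139 h{\left(S \right)} = 1139 \left(2 + 4 \left(-33\right)\right) = 1139 \left(2 - 132\right) = 1139 \left(-130\right) = -148070$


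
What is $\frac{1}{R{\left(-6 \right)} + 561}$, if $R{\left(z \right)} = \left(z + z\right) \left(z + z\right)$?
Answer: $\frac{1}{705} \approx 0.0014184$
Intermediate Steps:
$R{\left(z \right)} = 4 z^{2}$ ($R{\left(z \right)} = 2 z 2 z = 4 z^{2}$)
$\frac{1}{R{\left(-6 \right)} + 561} = \frac{1}{4 \left(-6\right)^{2} + 561} = \frac{1}{4 \cdot 36 + 561} = \frac{1}{144 + 561} = \frac{1}{705}$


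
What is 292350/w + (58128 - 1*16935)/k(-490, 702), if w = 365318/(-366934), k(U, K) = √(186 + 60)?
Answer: -53636577450/182659 + 13731*√246/82 ≈ -2.9102e+5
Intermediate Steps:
k(U, K) = √246
w = -182659/183467 (w = 365318*(-1/366934) = -182659/183467 ≈ -0.99560)
292350/w + (58128 - 1*16935)/k(-490, 702) = 292350/(-182659/183467) + (58128 - 1*16935)/(√246) = 292350*(-183467/182659) + (58128 - 16935)*(√246/246) = -53636577450/182659 + 41193*(√246/246) = -53636577450/182659 + 13731*√246/82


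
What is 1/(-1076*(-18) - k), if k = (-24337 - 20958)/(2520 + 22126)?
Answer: 24646/477389023 ≈ 5.1627e-5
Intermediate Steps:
k = -45295/24646 ≈ -1.8378
1/(-1076*(-18) - k) = 1/(-1076*(-18) - 1*(-45295/24646)) = 1/(19368 + 45295/24646) = 1/(477389023/24646) = 24646/477389023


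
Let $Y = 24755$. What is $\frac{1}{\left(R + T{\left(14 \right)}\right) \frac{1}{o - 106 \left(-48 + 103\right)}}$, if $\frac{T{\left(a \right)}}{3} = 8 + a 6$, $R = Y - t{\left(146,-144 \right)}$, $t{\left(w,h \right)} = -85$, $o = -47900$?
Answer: $- \frac{8955}{4186} \approx -2.1393$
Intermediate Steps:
$R = 24840$ ($R = 24755 - -85 = 24755 + 85 = 24840$)
$T{\left(a \right)} = 24 + 18 a$ ($T{\left(a \right)} = 3 \left(8 + a 6\right) = 3 \left(8 + 6 a\right) = 24 + 18 a$)
$\frac{1}{\left(R + T{\left(14 \right)}\right) \frac{1}{o - 106 \left(-48 + 103\right)}} = \frac{1}{\left(24840 + \left(24 + 18 \cdot 14\right)\right) \frac{1}{-47900 - 106 \left(-48 + 103\right)}} = \frac{1}{\left(24840 + \left(24 + 252\right)\right) \frac{1}{-47900 - 5830}} = \frac{1}{\left(24840 + 276\right) \frac{1}{-47900 - 5830}} = \frac{1}{25116 \frac{1}{-53730}} = \frac{1}{25116 \left(- \frac{1}{53730}\right)} = \frac{1}{- \frac{4186}{8955}} = - \frac{8955}{4186}$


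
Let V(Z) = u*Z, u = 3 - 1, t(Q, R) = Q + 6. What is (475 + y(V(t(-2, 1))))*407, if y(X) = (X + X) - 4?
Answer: 198209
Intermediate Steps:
t(Q, R) = 6 + Q
u = 2
V(Z) = 2*Z
y(X) = -4 + 2*X (y(X) = 2*X - 4 = -4 + 2*X)
(475 + y(V(t(-2, 1))))*407 = (475 + (-4 + 2*(2*(6 - 2))))*407 = (475 + (-4 + 2*(2*4)))*407 = (475 + (-4 + 2*8))*407 = (475 + (-4 + 16))*407 = (475 + 12)*407 = 487*407 = 198209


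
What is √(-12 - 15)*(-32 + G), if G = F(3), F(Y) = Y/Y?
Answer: -93*I*√3 ≈ -161.08*I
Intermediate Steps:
F(Y) = 1
G = 1
√(-12 - 15)*(-32 + G) = √(-12 - 15)*(-32 + 1) = √(-27)*(-31) = (3*I*√3)*(-31) = -93*I*√3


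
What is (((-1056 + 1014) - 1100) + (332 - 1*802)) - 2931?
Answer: -4543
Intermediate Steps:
(((-1056 + 1014) - 1100) + (332 - 1*802)) - 2931 = ((-42 - 1100) + (332 - 802)) - 2931 = (-1142 - 470) - 2931 = -1612 - 2931 = -4543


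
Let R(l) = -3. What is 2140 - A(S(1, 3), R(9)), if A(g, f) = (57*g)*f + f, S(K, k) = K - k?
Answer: 1801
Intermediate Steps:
A(g, f) = f + 57*f*g (A(g, f) = 57*f*g + f = f + 57*f*g)
2140 - A(S(1, 3), R(9)) = 2140 - (-3)*(1 + 57*(1 - 1*3)) = 2140 - (-3)*(1 + 57*(1 - 3)) = 2140 - (-3)*(1 + 57*(-2)) = 2140 - (-3)*(1 - 114) = 2140 - (-3)*(-113) = 2140 - 1*339 = 2140 - 339 = 1801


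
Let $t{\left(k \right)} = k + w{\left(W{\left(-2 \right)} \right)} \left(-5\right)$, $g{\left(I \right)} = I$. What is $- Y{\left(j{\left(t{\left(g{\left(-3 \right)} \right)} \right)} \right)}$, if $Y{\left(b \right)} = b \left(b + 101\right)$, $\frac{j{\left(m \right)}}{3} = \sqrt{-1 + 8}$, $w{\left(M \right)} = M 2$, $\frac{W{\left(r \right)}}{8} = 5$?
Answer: $-63 - 303 \sqrt{7} \approx -864.66$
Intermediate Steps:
$W{\left(r \right)} = 40$ ($W{\left(r \right)} = 8 \cdot 5 = 40$)
$w{\left(M \right)} = 2 M$
$t{\left(k \right)} = -400 + k$ ($t{\left(k \right)} = k + 2 \cdot 40 \left(-5\right) = k + 80 \left(-5\right) = k - 400 = -400 + k$)
$j{\left(m \right)} = 3 \sqrt{7}$ ($j{\left(m \right)} = 3 \sqrt{-1 + 8} = 3 \sqrt{7}$)
$Y{\left(b \right)} = b \left(101 + b\right)$
$- Y{\left(j{\left(t{\left(g{\left(-3 \right)} \right)} \right)} \right)} = - 3 \sqrt{7} \left(101 + 3 \sqrt{7}\right)$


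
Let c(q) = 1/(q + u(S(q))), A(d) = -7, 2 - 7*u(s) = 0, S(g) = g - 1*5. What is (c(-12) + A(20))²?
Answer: 337561/6724 ≈ 50.202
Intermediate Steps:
S(g) = -5 + g (S(g) = g - 5 = -5 + g)
u(s) = 2/7 (u(s) = 2/7 - ⅐*0 = 2/7 + 0 = 2/7)
c(q) = 1/(2/7 + q) (c(q) = 1/(q + 2/7) = 1/(2/7 + q))
(c(-12) + A(20))² = (7/(2 + 7*(-12)) - 7)² = (7/(2 - 84) - 7)² = (7/(-82) - 7)² = (7*(-1/82) - 7)² = (-7/82 - 7)² = (-581/82)² = 337561/6724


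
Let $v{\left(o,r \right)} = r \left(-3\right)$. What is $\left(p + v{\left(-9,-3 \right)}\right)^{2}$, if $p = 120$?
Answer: $16641$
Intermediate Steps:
$v{\left(o,r \right)} = - 3 r$
$\left(p + v{\left(-9,-3 \right)}\right)^{2} = \left(120 - -9\right)^{2} = \left(120 + 9\right)^{2} = 129^{2} = 16641$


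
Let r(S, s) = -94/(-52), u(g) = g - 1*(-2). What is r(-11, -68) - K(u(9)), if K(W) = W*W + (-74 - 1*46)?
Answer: 21/26 ≈ 0.80769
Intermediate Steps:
u(g) = 2 + g (u(g) = g + 2 = 2 + g)
K(W) = -120 + W² (K(W) = W² + (-74 - 46) = W² - 120 = -120 + W²)
r(S, s) = 47/26 (r(S, s) = -94*(-1/52) = 47/26)
r(-11, -68) - K(u(9)) = 47/26 - (-120 + (2 + 9)²) = 47/26 - (-120 + 11²) = 47/26 - (-120 + 121) = 47/26 - 1*1 = 47/26 - 1 = 21/26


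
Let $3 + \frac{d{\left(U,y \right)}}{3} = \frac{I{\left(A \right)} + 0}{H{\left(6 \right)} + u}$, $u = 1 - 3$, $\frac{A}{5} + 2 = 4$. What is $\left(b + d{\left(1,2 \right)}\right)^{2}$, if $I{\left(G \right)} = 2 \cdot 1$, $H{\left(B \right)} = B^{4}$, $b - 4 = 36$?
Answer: $\frac{402403600}{418609} \approx 961.29$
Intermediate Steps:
$A = 10$ ($A = -10 + 5 \cdot 4 = -10 + 20 = 10$)
$b = 40$ ($b = 4 + 36 = 40$)
$u = -2$ ($u = 1 - 3 = -2$)
$I{\left(G \right)} = 2$
$d{\left(U,y \right)} = - \frac{5820}{647}$ ($d{\left(U,y \right)} = -9 + 3 \frac{2 + 0}{6^{4} - 2} = -9 + 3 \frac{2}{1296 - 2} = -9 + 3 \cdot \frac{2}{1294} = -9 + 3 \cdot 2 \cdot \frac{1}{1294} = -9 + 3 \cdot \frac{1}{647} = -9 + \frac{3}{647} = - \frac{5820}{647}$)
$\left(b + d{\left(1,2 \right)}\right)^{2} = \left(40 - \frac{5820}{647}\right)^{2} = \left(\frac{20060}{647}\right)^{2} = \frac{402403600}{418609}$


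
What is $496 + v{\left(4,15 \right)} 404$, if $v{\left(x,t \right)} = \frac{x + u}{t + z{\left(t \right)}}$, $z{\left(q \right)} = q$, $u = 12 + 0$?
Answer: $\frac{10672}{15} \approx 711.47$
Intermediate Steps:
$u = 12$
$v{\left(x,t \right)} = \frac{12 + x}{2 t}$ ($v{\left(x,t \right)} = \frac{x + 12}{t + t} = \frac{12 + x}{2 t}$)
$496 + v{\left(4,15 \right)} 404 = 496 + \frac{12 + 4}{2 \cdot 15} \cdot 404 = 496 + \frac{1}{2} \cdot \frac{1}{15} \cdot 16 \cdot 404 = 496 + \frac{8}{15} \cdot 404 = 496 + \frac{3232}{15} = \frac{10672}{15}$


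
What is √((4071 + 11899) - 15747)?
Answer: √223 ≈ 14.933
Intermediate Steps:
√((4071 + 11899) - 15747) = √(15970 - 15747) = √223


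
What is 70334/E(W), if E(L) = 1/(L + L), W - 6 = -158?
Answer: -21381536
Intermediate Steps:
W = -152 (W = 6 - 158 = -152)
E(L) = 1/(2*L)
70334/E(W) = 70334/(((½)/(-152))) = 70334/(((½)*(-1/152))) = 70334/(-1/304) = 70334*(-304) = -21381536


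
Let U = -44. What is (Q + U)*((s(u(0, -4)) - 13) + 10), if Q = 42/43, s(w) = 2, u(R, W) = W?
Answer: 1850/43 ≈ 43.023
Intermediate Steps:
Q = 42/43 (Q = 42*(1/43) = 42/43 ≈ 0.97674)
(Q + U)*((s(u(0, -4)) - 13) + 10) = (42/43 - 44)*((2 - 13) + 10) = -1850*(-11 + 10)/43 = -1850/43*(-1) = 1850/43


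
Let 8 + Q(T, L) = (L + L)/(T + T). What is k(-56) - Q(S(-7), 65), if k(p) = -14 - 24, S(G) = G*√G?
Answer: -30 - 65*I*√7/49 ≈ -30.0 - 3.5097*I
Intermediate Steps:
S(G) = G^(3/2)
k(p) = -38
Q(T, L) = -8 + L/T (Q(T, L) = -8 + (L + L)/(T + T) = -8 + (2*L)/((2*T)) = -8 + (2*L)*(1/(2*T)) = -8 + L/T)
k(-56) - Q(S(-7), 65) = -38 - (-8 + 65/((-7)^(3/2))) = -38 - (-8 + 65/((-7*I*√7))) = -38 - (-8 + 65*(I*√7/49)) = -38 - (-8 + 65*I*√7/49) = -38 + (8 - 65*I*√7/49) = -30 - 65*I*√7/49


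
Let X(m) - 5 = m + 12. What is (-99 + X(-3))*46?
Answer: -3910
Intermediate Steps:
X(m) = 17 + m (X(m) = 5 + (m + 12) = 5 + (12 + m) = 17 + m)
(-99 + X(-3))*46 = (-99 + (17 - 3))*46 = (-99 + 14)*46 = -85*46 = -3910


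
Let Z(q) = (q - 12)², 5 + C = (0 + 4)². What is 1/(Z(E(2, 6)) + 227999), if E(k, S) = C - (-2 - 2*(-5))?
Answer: 1/228080 ≈ 4.3844e-6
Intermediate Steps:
C = 11 (C = -5 + (0 + 4)² = -5 + 4² = -5 + 16 = 11)
E(k, S) = 3 (E(k, S) = 11 - (-2 - 2*(-5)) = 11 - (-2 + 10) = 11 - 1*8 = 11 - 8 = 3)
Z(q) = (-12 + q)²
1/(Z(E(2, 6)) + 227999) = 1/((-12 + 3)² + 227999) = 1/((-9)² + 227999) = 1/(81 + 227999) = 1/228080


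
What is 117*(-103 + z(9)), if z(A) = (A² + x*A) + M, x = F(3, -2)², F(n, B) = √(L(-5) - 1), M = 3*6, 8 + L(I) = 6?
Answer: -3627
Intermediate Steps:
L(I) = -2 (L(I) = -8 + 6 = -2)
M = 18
F(n, B) = I*√3 (F(n, B) = √(-2 - 1) = √(-3) = I*√3)
x = -3 (x = (I*√3)² = -3)
z(A) = 18 + A² - 3*A (z(A) = (A² - 3*A) + 18 = 18 + A² - 3*A)
117*(-103 + z(9)) = 117*(-103 + (18 + 9² - 3*9)) = 117*(-103 + (18 + 81 - 27)) = 117*(-103 + 72) = 117*(-31) = -3627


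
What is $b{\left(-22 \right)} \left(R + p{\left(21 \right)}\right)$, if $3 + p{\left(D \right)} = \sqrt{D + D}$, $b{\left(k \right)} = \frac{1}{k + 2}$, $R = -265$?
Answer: $\frac{67}{5} - \frac{\sqrt{42}}{20} \approx 13.076$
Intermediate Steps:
$b{\left(k \right)} = \frac{1}{2 + k}$
$p{\left(D \right)} = -3 + \sqrt{2} \sqrt{D}$ ($p{\left(D \right)} = -3 + \sqrt{D + D} = -3 + \sqrt{2 D} = -3 + \sqrt{2} \sqrt{D}$)
$b{\left(-22 \right)} \left(R + p{\left(21 \right)}\right) = \frac{-265 - \left(3 - \sqrt{2} \sqrt{21}\right)}{2 - 22} = \frac{-265 - \left(3 - \sqrt{42}\right)}{-20} = - \frac{-268 + \sqrt{42}}{20} = \frac{67}{5} - \frac{\sqrt{42}}{20}$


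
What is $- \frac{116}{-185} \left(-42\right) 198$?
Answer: $- \frac{964656}{185} \approx -5214.4$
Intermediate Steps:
$- \frac{116}{-185} \left(-42\right) 198 = \left(-116\right) \left(- \frac{1}{185}\right) \left(-42\right) 198 = \frac{116}{185} \left(-42\right) 198 = \left(- \frac{4872}{185}\right) 198 = - \frac{964656}{185}$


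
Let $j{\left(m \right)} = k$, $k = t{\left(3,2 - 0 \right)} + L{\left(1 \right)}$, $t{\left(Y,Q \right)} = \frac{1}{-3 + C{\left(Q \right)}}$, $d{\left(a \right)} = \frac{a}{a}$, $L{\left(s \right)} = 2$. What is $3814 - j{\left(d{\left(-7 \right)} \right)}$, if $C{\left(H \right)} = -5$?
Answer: $\frac{30497}{8} \approx 3812.1$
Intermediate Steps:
$d{\left(a \right)} = 1$
$t{\left(Y,Q \right)} = - \frac{1}{8}$ ($t{\left(Y,Q \right)} = \frac{1}{-3 - 5} = \frac{1}{-8} = - \frac{1}{8}$)
$k = \frac{15}{8}$ ($k = - \frac{1}{8} + 2 = \frac{15}{8} \approx 1.875$)
$j{\left(m \right)} = \frac{15}{8}$
$3814 - j{\left(d{\left(-7 \right)} \right)} = 3814 - \frac{15}{8} = \frac{30497}{8}$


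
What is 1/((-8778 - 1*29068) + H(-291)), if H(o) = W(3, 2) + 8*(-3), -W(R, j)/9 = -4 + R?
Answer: -1/37861 ≈ -2.6412e-5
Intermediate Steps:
W(R, j) = 36 - 9*R (W(R, j) = -9*(-4 + R) = 36 - 9*R)
H(o) = -15 (H(o) = (36 - 9*3) + 8*(-3) = (36 - 27) - 24 = 9 - 24 = -15)
1/((-8778 - 1*29068) + H(-291)) = 1/((-8778 - 1*29068) - 15) = 1/((-8778 - 29068) - 15) = 1/(-37846 - 15) = 1/(-37861) = -1/37861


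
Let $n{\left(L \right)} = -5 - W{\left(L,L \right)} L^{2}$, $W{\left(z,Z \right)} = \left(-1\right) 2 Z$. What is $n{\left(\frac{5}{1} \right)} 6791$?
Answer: $1663795$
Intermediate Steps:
$W{\left(z,Z \right)} = - 2 Z$
$n{\left(L \right)} = -5 + 2 L^{3}$ ($n{\left(L \right)} = -5 - - 2 L L^{2} = -5 - - 2 L^{3} = -5 + 2 L^{3}$)
$n{\left(\frac{5}{1} \right)} 6791 = \left(-5 + 2 \left(\frac{5}{1}\right)^{3}\right) 6791 = \left(-5 + 2 \left(5 \cdot 1\right)^{3}\right) 6791 = \left(-5 + 2 \cdot 5^{3}\right) 6791 = \left(-5 + 2 \cdot 125\right) 6791 = \left(-5 + 250\right) 6791 = 245 \cdot 6791 = 1663795$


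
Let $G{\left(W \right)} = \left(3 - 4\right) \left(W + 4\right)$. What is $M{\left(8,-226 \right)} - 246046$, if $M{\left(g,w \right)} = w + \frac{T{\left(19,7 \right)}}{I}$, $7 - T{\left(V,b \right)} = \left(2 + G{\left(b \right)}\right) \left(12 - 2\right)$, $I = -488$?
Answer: $- \frac{120180833}{488} \approx -2.4627 \cdot 10^{5}$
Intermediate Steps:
$G{\left(W \right)} = -4 - W$ ($G{\left(W \right)} = - (4 + W) = -4 - W$)
$T{\left(V,b \right)} = 27 + 10 b$ ($T{\left(V,b \right)} = 7 - \left(2 - \left(4 + b\right)\right) \left(12 - 2\right) = 7 - \left(-2 - b\right) 10 = 7 - \left(-20 - 10 b\right) = 7 + \left(20 + 10 b\right) = 27 + 10 b$)
$M{\left(g,w \right)} = - \frac{97}{488} + w$ ($M{\left(g,w \right)} = w + \frac{27 + 10 \cdot 7}{-488} = w + \left(27 + 70\right) \left(- \frac{1}{488}\right) = w + 97 \left(- \frac{1}{488}\right) = w - \frac{97}{488} = - \frac{97}{488} + w$)
$M{\left(8,-226 \right)} - 246046 = \left(- \frac{97}{488} - 226\right) - 246046 = - \frac{110385}{488} - 246046 = - \frac{120180833}{488}$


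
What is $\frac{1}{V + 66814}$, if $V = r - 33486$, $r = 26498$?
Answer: $\frac{1}{59826} \approx 1.6715 \cdot 10^{-5}$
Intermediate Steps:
$V = -6988$ ($V = 26498 - 33486 = -6988$)
$\frac{1}{V + 66814} = \frac{1}{-6988 + 66814} = \frac{1}{59826}$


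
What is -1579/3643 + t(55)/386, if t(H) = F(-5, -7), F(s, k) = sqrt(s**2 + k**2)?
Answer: -1579/3643 + sqrt(74)/386 ≈ -0.41115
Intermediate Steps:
F(s, k) = sqrt(k**2 + s**2)
t(H) = sqrt(74) (t(H) = sqrt((-7)**2 + (-5)**2) = sqrt(49 + 25) = sqrt(74))
-1579/3643 + t(55)/386 = -1579/3643 + sqrt(74)/386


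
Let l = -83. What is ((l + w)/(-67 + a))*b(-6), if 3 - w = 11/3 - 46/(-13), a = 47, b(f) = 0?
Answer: 0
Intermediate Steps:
w = -164/39 (w = 3 - (11/3 - 46/(-13)) = 3 - (11*(⅓) - 46*(-1/13)) = 3 - (11/3 + 46/13) = 3 - 1*281/39 = 3 - 281/39 = -164/39 ≈ -4.2051)
((l + w)/(-67 + a))*b(-6) = ((-83 - 164/39)/(-67 + 47))*0 = -3401/39/(-20)*0 = -3401/39*(-1/20)*0 = (3401/780)*0 = 0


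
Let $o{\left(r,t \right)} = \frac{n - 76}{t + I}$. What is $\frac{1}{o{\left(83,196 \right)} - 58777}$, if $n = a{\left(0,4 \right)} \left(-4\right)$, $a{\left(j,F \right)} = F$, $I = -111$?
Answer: $- \frac{85}{4996137} \approx -1.7013 \cdot 10^{-5}$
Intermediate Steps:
$n = -16$ ($n = 4 \left(-4\right) = -16$)
$o{\left(r,t \right)} = - \frac{92}{-111 + t}$ ($o{\left(r,t \right)} = \frac{-16 - 76}{t - 111} = - \frac{92}{-111 + t}$)
$\frac{1}{o{\left(83,196 \right)} - 58777} = \frac{1}{- \frac{92}{-111 + 196} - 58777} = \frac{1}{- \frac{92}{85} - 58777} = \frac{1}{- \frac{4996137}{85}} = - \frac{85}{4996137}$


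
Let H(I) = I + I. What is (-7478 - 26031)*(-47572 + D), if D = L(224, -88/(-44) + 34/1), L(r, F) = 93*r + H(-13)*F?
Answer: 927395084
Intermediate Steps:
H(I) = 2*I
L(r, F) = -26*F + 93*r (L(r, F) = 93*r + (2*(-13))*F = 93*r - 26*F = -26*F + 93*r)
D = 19896 (D = -26*(-88/(-44) + 34/1) + 93*224 = -26*(-88*(-1/44) + 34*1) + 20832 = -26*(2 + 34) + 20832 = -26*36 + 20832 = -936 + 20832 = 19896)
(-7478 - 26031)*(-47572 + D) = (-7478 - 26031)*(-47572 + 19896) = -33509*(-27676) = 927395084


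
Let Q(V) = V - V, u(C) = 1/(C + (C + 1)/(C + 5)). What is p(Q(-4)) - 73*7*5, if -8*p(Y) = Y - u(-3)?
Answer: -81761/32 ≈ -2555.0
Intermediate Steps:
u(C) = 1/(C + (1 + C)/(5 + C))
Q(V) = 0
p(Y) = -1/32 - Y/8 (p(Y) = -(Y - (5 - 3)/(1 + (-3)² + 6*(-3)))/8 = -(Y - 2/(1 + 9 - 18))/8 = -(Y - 2/(-8))/8 = -(Y - (-1)*2/8)/8 = -(Y - 1*(-¼))/8 = -(Y + ¼)/8 = -(¼ + Y)/8 = -1/32 - Y/8)
p(Q(-4)) - 73*7*5 = (-1/32 - ⅛*0) - 73*7*5 = (-1/32 + 0) - 2555 = -1/32 - 73*35 = -1/32 - 2555 = -81761/32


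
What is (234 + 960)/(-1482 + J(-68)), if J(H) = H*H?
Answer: 597/1571 ≈ 0.38001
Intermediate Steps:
J(H) = H**2
(234 + 960)/(-1482 + J(-68)) = (234 + 960)/(-1482 + (-68)**2) = 1194/(-1482 + 4624) = 1194/3142 = 1194*(1/3142) = 597/1571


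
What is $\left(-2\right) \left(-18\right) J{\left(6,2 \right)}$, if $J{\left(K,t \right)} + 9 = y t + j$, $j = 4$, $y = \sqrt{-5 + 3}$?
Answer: $-180 + 72 i \sqrt{2} \approx -180.0 + 101.82 i$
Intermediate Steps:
$y = i \sqrt{2}$ ($y = \sqrt{-2} = i \sqrt{2} \approx 1.4142 i$)
$J{\left(K,t \right)} = -5 + i t \sqrt{2}$ ($J{\left(K,t \right)} = -9 + \left(i \sqrt{2} t + 4\right) = -9 + \left(i t \sqrt{2} + 4\right) = -9 + \left(4 + i t \sqrt{2}\right) = -5 + i t \sqrt{2}$)
$\left(-2\right) \left(-18\right) J{\left(6,2 \right)} = \left(-2\right) \left(-18\right) \left(-5 + i 2 \sqrt{2}\right) = 36 \left(-5 + 2 i \sqrt{2}\right) = -180 + 72 i \sqrt{2}$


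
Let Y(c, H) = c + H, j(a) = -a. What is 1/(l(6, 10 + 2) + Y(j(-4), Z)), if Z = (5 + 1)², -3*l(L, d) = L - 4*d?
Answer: 1/54 ≈ 0.018519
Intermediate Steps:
l(L, d) = -L/3 + 4*d/3 (l(L, d) = -(L - 4*d)/3 = -L/3 + 4*d/3)
Z = 36 (Z = 6² = 36)
Y(c, H) = H + c
1/(l(6, 10 + 2) + Y(j(-4), Z)) = 1/((-⅓*6 + 4*(10 + 2)/3) + (36 - 1*(-4))) = 1/((-2 + (4/3)*12) + (36 + 4)) = 1/((-2 + 16) + 40) = 1/(14 + 40) = 1/54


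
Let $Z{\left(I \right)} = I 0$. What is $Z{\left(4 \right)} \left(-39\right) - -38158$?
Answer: $38158$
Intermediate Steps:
$Z{\left(I \right)} = 0$
$Z{\left(4 \right)} \left(-39\right) - -38158 = 0 \left(-39\right) - -38158 = 0 + 38158 = 38158$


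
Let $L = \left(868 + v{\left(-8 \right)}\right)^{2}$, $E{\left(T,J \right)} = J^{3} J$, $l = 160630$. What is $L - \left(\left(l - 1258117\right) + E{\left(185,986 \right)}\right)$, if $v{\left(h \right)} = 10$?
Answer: $-945163194045$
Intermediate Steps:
$E{\left(T,J \right)} = J^{4}$
$L = 770884$ ($L = \left(868 + 10\right)^{2} = 878^{2} = 770884$)
$L - \left(\left(l - 1258117\right) + E{\left(185,986 \right)}\right) = 770884 - \left(\left(160630 - 1258117\right) + 986^{4}\right) = 770884 - \left(-1097487 + 945165062416\right) = 770884 - 945163964929 = -945163194045$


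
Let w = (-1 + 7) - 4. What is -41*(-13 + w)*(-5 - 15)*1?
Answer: -9020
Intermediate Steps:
w = 2 (w = 6 - 4 = 2)
-41*(-13 + w)*(-5 - 15)*1 = -41*(-13 + 2)*(-5 - 15)*1 = -(-451)*(-20)*1 = -41*220*1 = -9020*1 = -9020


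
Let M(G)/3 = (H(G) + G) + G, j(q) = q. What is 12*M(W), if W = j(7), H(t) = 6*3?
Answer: 1152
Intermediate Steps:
H(t) = 18
W = 7
M(G) = 54 + 6*G (M(G) = 3*((18 + G) + G) = 3*(18 + 2*G) = 54 + 6*G)
12*M(W) = 12*(54 + 6*7) = 12*(54 + 42) = 12*96 = 1152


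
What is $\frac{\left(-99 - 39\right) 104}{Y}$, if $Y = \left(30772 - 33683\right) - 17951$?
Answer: $\frac{2392}{3477} \approx 0.68795$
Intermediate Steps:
$Y = -20862$ ($Y = -2911 - 17951 = -20862$)
$\frac{\left(-99 - 39\right) 104}{Y} = \frac{\left(-99 - 39\right) 104}{-20862} = \left(-138\right) 104 \left(- \frac{1}{20862}\right) = \left(-14352\right) \left(- \frac{1}{20862}\right) = \frac{2392}{3477}$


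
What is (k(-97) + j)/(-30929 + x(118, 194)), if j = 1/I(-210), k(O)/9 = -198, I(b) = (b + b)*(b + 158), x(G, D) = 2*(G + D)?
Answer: 38918879/661861200 ≈ 0.058802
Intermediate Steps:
x(G, D) = 2*D + 2*G (x(G, D) = 2*(D + G) = 2*D + 2*G)
I(b) = 2*b*(158 + b) (I(b) = (2*b)*(158 + b) = 2*b*(158 + b))
k(O) = -1782 (k(O) = 9*(-198) = -1782)
j = 1/21840 (j = 1/(2*(-210)*(158 - 210)) = 1/(2*(-210)*(-52)) = 1/21840 ≈ 4.5788e-5)
(k(-97) + j)/(-30929 + x(118, 194)) = (-1782 + 1/21840)/(-30929 + (2*194 + 2*118)) = -38918879/(21840*(-30929 + (388 + 236))) = -38918879/(21840*(-30929 + 624)) = -38918879/21840/(-30305) = -38918879/21840*(-1/30305) = 38918879/661861200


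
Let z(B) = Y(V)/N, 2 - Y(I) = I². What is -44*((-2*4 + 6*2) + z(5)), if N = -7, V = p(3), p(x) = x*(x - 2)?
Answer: -220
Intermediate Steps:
p(x) = x*(-2 + x)
V = 3 (V = 3*(-2 + 3) = 3*1 = 3)
Y(I) = 2 - I²
z(B) = 1 (z(B) = (2 - 1*3²)/(-7) = (2 - 1*9)*(-⅐) = (2 - 9)*(-⅐) = -7*(-⅐) = 1)
-44*((-2*4 + 6*2) + z(5)) = -44*((-2*4 + 6*2) + 1) = -44*((-8 + 12) + 1) = -44*(4 + 1) = -44*5 = -220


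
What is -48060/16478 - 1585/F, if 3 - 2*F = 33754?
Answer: -784918900/278074489 ≈ -2.8227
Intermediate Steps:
F = -33751/2 (F = 3/2 - ½*33754 = 3/2 - 16877 = -33751/2 ≈ -16876.)
-48060/16478 - 1585/F = -48060/16478 - 1585/(-33751/2) = -48060*1/16478 - 1585*(-2/33751) = -24030/8239 + 3170/33751 = -784918900/278074489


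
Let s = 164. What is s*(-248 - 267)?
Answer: -84460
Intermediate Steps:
s*(-248 - 267) = 164*(-248 - 267) = 164*(-515) = -84460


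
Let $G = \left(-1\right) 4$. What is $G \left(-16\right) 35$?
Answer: $2240$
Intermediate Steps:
$G = -4$
$G \left(-16\right) 35 = \left(-4\right) \left(-16\right) 35 = 64 \cdot 35 = 2240$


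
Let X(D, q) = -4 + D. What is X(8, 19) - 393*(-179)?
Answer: 70351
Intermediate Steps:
X(8, 19) - 393*(-179) = (-4 + 8) - 393*(-179) = 4 + 70347 = 70351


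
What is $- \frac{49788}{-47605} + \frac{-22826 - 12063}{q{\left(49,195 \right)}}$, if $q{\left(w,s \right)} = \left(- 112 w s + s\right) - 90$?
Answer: $\frac{10987357837}{10187993655} \approx 1.0785$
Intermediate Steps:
$q{\left(w,s \right)} = -90 + s - 112 s w$ ($q{\left(w,s \right)} = \left(- 112 s w + s\right) - 90 = \left(s - 112 s w\right) - 90 = -90 + s - 112 s w$)
$- \frac{49788}{-47605} + \frac{-22826 - 12063}{q{\left(49,195 \right)}} = - \frac{49788}{-47605} + \frac{-22826 - 12063}{-90 + 195 - 21840 \cdot 49} = \left(-49788\right) \left(- \frac{1}{47605}\right) + \frac{-22826 - 12063}{-90 + 195 - 1070160} = \frac{49788}{47605} - \frac{34889}{-1070055} = \frac{49788}{47605} - - \frac{34889}{1070055} = \frac{49788}{47605} + \frac{34889}{1070055} = \frac{10987357837}{10187993655}$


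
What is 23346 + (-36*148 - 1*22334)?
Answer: -4316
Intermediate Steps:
23346 + (-36*148 - 1*22334) = 23346 + (-5328 - 22334) = 23346 - 27662 = -4316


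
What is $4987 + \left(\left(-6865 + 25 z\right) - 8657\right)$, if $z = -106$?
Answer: $-13185$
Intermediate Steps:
$4987 + \left(\left(-6865 + 25 z\right) - 8657\right) = 4987 + \left(\left(-6865 + 25 \left(-106\right)\right) - 8657\right) = 4987 - 18172 = -13185$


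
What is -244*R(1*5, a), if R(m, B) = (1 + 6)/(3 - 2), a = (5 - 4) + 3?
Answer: -1708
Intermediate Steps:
a = 4 (a = 1 + 3 = 4)
R(m, B) = 7 (R(m, B) = 7/1 = 7*1 = 7)
-244*R(1*5, a) = -244*7 = -1708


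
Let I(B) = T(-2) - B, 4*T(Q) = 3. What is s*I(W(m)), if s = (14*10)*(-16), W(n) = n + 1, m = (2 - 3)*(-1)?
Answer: 2800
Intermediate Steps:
T(Q) = 3/4 (T(Q) = (1/4)*3 = 3/4)
m = 1 (m = -1*(-1) = 1)
W(n) = 1 + n
I(B) = 3/4 - B
s = -2240 (s = 140*(-16) = -2240)
s*I(W(m)) = -2240*(3/4 - (1 + 1)) = -2240*(3/4 - 1*2) = -2240*(3/4 - 2) = -2240*(-5/4) = 2800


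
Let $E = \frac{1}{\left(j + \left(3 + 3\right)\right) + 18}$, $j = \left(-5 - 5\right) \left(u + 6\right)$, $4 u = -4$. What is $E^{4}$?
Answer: $\frac{1}{456976} \approx 2.1883 \cdot 10^{-6}$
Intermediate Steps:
$u = -1$ ($u = \frac{1}{4} \left(-4\right) = -1$)
$j = -50$ ($j = \left(-5 - 5\right) \left(-1 + 6\right) = \left(-10\right) 5 = -50$)
$E = - \frac{1}{26}$ ($E = \frac{1}{\left(-50 + \left(3 + 3\right)\right) + 18} = \frac{1}{\left(-50 + 6\right) + 18} = \frac{1}{-44 + 18} = \frac{1}{-26} = - \frac{1}{26} \approx -0.038462$)
$E^{4} = \left(- \frac{1}{26}\right)^{4} = \frac{1}{456976}$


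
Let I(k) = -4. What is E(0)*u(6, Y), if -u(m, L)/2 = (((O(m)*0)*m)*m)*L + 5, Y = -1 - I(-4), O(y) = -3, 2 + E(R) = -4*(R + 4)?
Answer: 180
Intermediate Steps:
E(R) = -18 - 4*R (E(R) = -2 - 4*(R + 4) = -2 - 4*(4 + R) = -2 + (-16 - 4*R) = -18 - 4*R)
Y = 3 (Y = -1 - 1*(-4) = -1 + 4 = 3)
u(m, L) = -10 (u(m, L) = -2*((((-3*0)*m)*m)*L + 5) = -2*(((0*m)*m)*L + 5) = -2*((0*m)*L + 5) = -2*(0*L + 5) = -2*(0 + 5) = -2*5 = -10)
E(0)*u(6, Y) = (-18 - 4*0)*(-10) = (-18 + 0)*(-10) = -18*(-10) = 180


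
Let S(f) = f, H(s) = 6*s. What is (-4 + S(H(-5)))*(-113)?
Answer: 3842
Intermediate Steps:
(-4 + S(H(-5)))*(-113) = (-4 + 6*(-5))*(-113) = (-4 - 30)*(-113) = -34*(-113) = 3842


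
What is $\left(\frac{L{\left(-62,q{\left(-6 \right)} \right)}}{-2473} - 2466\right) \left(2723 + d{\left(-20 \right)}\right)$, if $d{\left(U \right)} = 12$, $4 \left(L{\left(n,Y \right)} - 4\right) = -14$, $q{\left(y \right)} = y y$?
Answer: $- \frac{33358349195}{4946} \approx -6.7445 \cdot 10^{6}$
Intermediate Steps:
$q{\left(y \right)} = y^{2}$
$L{\left(n,Y \right)} = \frac{1}{2}$ ($L{\left(n,Y \right)} = 4 + \frac{1}{4} \left(-14\right) = 4 - \frac{7}{2} = \frac{1}{2}$)
$\left(\frac{L{\left(-62,q{\left(-6 \right)} \right)}}{-2473} - 2466\right) \left(2723 + d{\left(-20 \right)}\right) = \left(\frac{1}{2 \left(-2473\right)} - 2466\right) \left(2723 + 12\right) = \left(\frac{1}{2} \left(- \frac{1}{2473}\right) - 2466\right) 2735 = \left(- \frac{1}{4946} - 2466\right) 2735 = \left(- \frac{12196837}{4946}\right) 2735 = - \frac{33358349195}{4946}$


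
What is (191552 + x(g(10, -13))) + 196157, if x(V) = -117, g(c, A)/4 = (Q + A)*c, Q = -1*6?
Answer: 387592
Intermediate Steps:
Q = -6
g(c, A) = 4*c*(-6 + A) (g(c, A) = 4*((-6 + A)*c) = 4*(c*(-6 + A)) = 4*c*(-6 + A))
(191552 + x(g(10, -13))) + 196157 = (191552 - 117) + 196157 = 191435 + 196157 = 387592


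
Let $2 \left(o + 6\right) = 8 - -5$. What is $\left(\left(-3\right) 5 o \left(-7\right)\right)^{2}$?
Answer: $\frac{11025}{4} \approx 2756.3$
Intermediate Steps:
$o = \frac{1}{2}$ ($o = -6 + \frac{8 - -5}{2} = -6 + \frac{8 + 5}{2} = -6 + \frac{1}{2} \cdot 13 = -6 + \frac{13}{2} = \frac{1}{2} \approx 0.5$)
$\left(\left(-3\right) 5 o \left(-7\right)\right)^{2} = \left(\left(-3\right) 5 \cdot \frac{1}{2} \left(-7\right)\right)^{2} = \left(\left(-15\right) \frac{1}{2} \left(-7\right)\right)^{2} = \left(\left(- \frac{15}{2}\right) \left(-7\right)\right)^{2} = \left(\frac{105}{2}\right)^{2} = \frac{11025}{4}$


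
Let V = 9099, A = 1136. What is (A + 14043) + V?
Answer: 24278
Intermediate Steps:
(A + 14043) + V = (1136 + 14043) + 9099 = 15179 + 9099 = 24278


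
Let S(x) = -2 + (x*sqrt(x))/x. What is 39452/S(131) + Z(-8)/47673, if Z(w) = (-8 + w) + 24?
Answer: 3761591408/6054471 + 39452*sqrt(131)/127 ≈ 4176.8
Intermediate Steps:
S(x) = -2 + sqrt(x) (S(x) = -2 + x**(3/2)/x = -2 + sqrt(x))
Z(w) = 16 + w
39452/S(131) + Z(-8)/47673 = 39452/(-2 + sqrt(131)) + (16 - 8)/47673 = 39452/(-2 + sqrt(131)) + 8*(1/47673) = 39452/(-2 + sqrt(131)) + 8/47673 = 8/47673 + 39452/(-2 + sqrt(131))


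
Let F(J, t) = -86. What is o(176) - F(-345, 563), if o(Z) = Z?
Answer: 262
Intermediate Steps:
o(176) - F(-345, 563) = 176 - 1*(-86) = 176 + 86 = 262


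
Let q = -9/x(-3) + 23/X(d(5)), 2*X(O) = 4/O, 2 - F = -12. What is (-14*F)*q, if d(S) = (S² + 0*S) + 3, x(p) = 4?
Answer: -62671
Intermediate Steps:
F = 14 (F = 2 - 1*(-12) = 2 + 12 = 14)
d(S) = 3 + S² (d(S) = (S² + 0) + 3 = S² + 3 = 3 + S²)
X(O) = 2/O (X(O) = (4/O)/2 = 2/O)
q = 1279/4 (q = -9/4 + 23/((2/(3 + 5²))) = -9*¼ + 23/((2/(3 + 25))) = -9/4 + 23/((2/28)) = -9/4 + 23/((2*(1/28))) = -9/4 + 23/(1/14) = -9/4 + 23*14 = -9/4 + 322 = 1279/4 ≈ 319.75)
(-14*F)*q = -14*14*(1279/4) = -196*1279/4 = -62671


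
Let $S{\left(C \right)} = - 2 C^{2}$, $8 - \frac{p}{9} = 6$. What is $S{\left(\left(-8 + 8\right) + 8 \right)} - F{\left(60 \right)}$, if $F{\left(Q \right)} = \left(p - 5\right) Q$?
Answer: $-908$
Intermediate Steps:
$p = 18$ ($p = 72 - 54 = 18$)
$F{\left(Q \right)} = 13 Q$ ($F{\left(Q \right)} = \left(18 - 5\right) Q = 13 Q$)
$S{\left(\left(-8 + 8\right) + 8 \right)} - F{\left(60 \right)} = - 2 \left(\left(-8 + 8\right) + 8\right)^{2} - 13 \cdot 60 = - 2 \left(0 + 8\right)^{2} - 780 = - 2 \cdot 8^{2} - 780 = \left(-2\right) 64 - 780 = -128 - 780 = -908$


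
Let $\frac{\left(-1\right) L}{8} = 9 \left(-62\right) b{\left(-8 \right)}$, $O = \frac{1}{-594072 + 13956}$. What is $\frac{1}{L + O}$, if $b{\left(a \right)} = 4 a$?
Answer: $- \frac{580116}{82868410369} \approx -7.0004 \cdot 10^{-6}$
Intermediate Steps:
$O = - \frac{1}{580116}$ ($O = \frac{1}{-580116} = - \frac{1}{580116} \approx -1.7238 \cdot 10^{-6}$)
$L = -142848$ ($L = - 8 \cdot 9 \left(-62\right) 4 \left(-8\right) = - 8 \left(\left(-558\right) \left(-32\right)\right) = \left(-8\right) 17856 = -142848$)
$\frac{1}{L + O} = \frac{1}{-142848 - \frac{1}{580116}} = \frac{1}{- \frac{82868410369}{580116}} = - \frac{580116}{82868410369}$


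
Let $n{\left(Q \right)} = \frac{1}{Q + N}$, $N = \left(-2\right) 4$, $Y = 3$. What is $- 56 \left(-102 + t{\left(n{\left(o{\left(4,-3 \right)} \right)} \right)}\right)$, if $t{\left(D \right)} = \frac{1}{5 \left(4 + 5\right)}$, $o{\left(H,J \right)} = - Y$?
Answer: $\frac{256984}{45} \approx 5710.8$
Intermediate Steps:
$N = -8$
$o{\left(H,J \right)} = -3$ ($o{\left(H,J \right)} = \left(-1\right) 3 = -3$)
$n{\left(Q \right)} = \frac{1}{-8 + Q}$ ($n{\left(Q \right)} = \frac{1}{Q - 8} = \frac{1}{-8 + Q}$)
$t{\left(D \right)} = \frac{1}{45}$ ($t{\left(D \right)} = \frac{1}{5 \cdot 9} = \frac{1}{45}$)
$- 56 \left(-102 + t{\left(n{\left(o{\left(4,-3 \right)} \right)} \right)}\right) = - 56 \left(-102 + \frac{1}{45}\right) = \left(-56\right) \left(- \frac{4589}{45}\right) = \frac{256984}{45}$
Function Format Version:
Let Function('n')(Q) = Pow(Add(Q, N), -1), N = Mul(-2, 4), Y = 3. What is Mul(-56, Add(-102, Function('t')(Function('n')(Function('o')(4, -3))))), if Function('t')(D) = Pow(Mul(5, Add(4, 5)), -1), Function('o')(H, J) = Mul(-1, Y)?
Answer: Rational(256984, 45) ≈ 5710.8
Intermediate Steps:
N = -8
Function('o')(H, J) = -3 (Function('o')(H, J) = Mul(-1, 3) = -3)
Function('n')(Q) = Pow(Add(-8, Q), -1) (Function('n')(Q) = Pow(Add(Q, -8), -1) = Pow(Add(-8, Q), -1))
Function('t')(D) = Rational(1, 45) (Function('t')(D) = Pow(Mul(5, 9), -1) = Pow(45, -1) = Rational(1, 45))
Mul(-56, Add(-102, Function('t')(Function('n')(Function('o')(4, -3))))) = Mul(-56, Add(-102, Rational(1, 45))) = Mul(-56, Rational(-4589, 45)) = Rational(256984, 45)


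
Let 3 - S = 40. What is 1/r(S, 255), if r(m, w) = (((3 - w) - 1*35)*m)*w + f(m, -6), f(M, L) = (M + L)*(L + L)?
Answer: 1/2708361 ≈ 3.6923e-7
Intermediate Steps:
f(M, L) = 2*L*(L + M) (f(M, L) = (L + M)*(2*L) = 2*L*(L + M))
S = -37 (S = 3 - 1*40 = 3 - 40 = -37)
r(m, w) = 72 - 12*m + m*w*(-32 - w) (r(m, w) = (((3 - w) - 1*35)*m)*w + 2*(-6)*(-6 + m) = (((3 - w) - 35)*m)*w + (72 - 12*m) = ((-32 - w)*m)*w + (72 - 12*m) = (m*(-32 - w))*w + (72 - 12*m) = m*w*(-32 - w) + (72 - 12*m) = 72 - 12*m + m*w*(-32 - w))
1/r(S, 255) = 1/(72 - 12*(-37) - 1*(-37)*255² - 32*(-37)*255) = 1/(72 + 444 - 1*(-37)*65025 + 301920) = 1/(72 + 444 + 2405925 + 301920) = 1/2708361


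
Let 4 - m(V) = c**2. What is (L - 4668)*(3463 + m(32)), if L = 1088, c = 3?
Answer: -12379640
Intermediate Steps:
m(V) = -5 (m(V) = 4 - 1*3**2 = 4 - 1*9 = 4 - 9 = -5)
(L - 4668)*(3463 + m(32)) = (1088 - 4668)*(3463 - 5) = -3580*3458 = -12379640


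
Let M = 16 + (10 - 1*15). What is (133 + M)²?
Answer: 20736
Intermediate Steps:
M = 11 (M = 16 + (10 - 15) = 16 - 5 = 11)
(133 + M)² = (133 + 11)² = 144² = 20736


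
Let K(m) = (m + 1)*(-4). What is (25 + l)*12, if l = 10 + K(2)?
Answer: 276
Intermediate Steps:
K(m) = -4 - 4*m (K(m) = (1 + m)*(-4) = -4 - 4*m)
l = -2 (l = 10 + (-4 - 4*2) = 10 + (-4 - 8) = 10 - 12 = -2)
(25 + l)*12 = (25 - 2)*12 = 23*12 = 276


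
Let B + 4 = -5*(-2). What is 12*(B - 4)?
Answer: 24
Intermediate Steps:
B = 6 (B = -4 - 5*(-2) = -4 + 10 = 6)
12*(B - 4) = 12*(6 - 4) = 12*2 = 24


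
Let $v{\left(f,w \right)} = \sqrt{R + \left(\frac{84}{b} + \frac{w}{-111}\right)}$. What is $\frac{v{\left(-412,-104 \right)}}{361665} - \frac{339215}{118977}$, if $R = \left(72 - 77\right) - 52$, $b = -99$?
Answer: $- \frac{339215}{118977} + \frac{i \sqrt{9427341}}{147197655} \approx -2.8511 + 2.0859 \cdot 10^{-5} i$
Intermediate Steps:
$R = -57$ ($R = -5 - 52 = -57$)
$v{\left(f,w \right)} = \sqrt{- \frac{1909}{33} - \frac{w}{111}}$ ($v{\left(f,w \right)} = \sqrt{-57 + \left(\frac{84}{-99} + \frac{w}{-111}\right)} = \sqrt{-57 + \left(84 \left(- \frac{1}{99}\right) + w \left(- \frac{1}{111}\right)\right)} = \sqrt{-57 - \left(\frac{28}{33} + \frac{w}{111}\right)} = \sqrt{- \frac{1909}{33} - \frac{w}{111}}$)
$\frac{v{\left(-412,-104 \right)}}{361665} - \frac{339215}{118977} = \frac{\frac{1}{1221} \sqrt{-86242893 - -1396824}}{361665} - \frac{339215}{118977} = \frac{\sqrt{-86242893 + 1396824}}{1221} \cdot \frac{1}{361665} - \frac{339215}{118977} = \frac{\sqrt{-84846069}}{1221} \cdot \frac{1}{361665} - \frac{339215}{118977} = \frac{3 i \sqrt{9427341}}{1221} \cdot \frac{1}{361665} - \frac{339215}{118977} = \frac{i \sqrt{9427341}}{407} \cdot \frac{1}{361665} - \frac{339215}{118977} = \frac{i \sqrt{9427341}}{147197655} - \frac{339215}{118977} = - \frac{339215}{118977} + \frac{i \sqrt{9427341}}{147197655}$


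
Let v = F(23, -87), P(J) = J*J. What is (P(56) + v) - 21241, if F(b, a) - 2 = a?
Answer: -18190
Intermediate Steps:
F(b, a) = 2 + a
P(J) = J**2
v = -85 (v = 2 - 87 = -85)
(P(56) + v) - 21241 = (56**2 - 85) - 21241 = (3136 - 85) - 21241 = 3051 - 21241 = -18190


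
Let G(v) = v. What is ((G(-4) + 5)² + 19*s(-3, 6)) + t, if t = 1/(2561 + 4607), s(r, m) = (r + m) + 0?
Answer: 415745/7168 ≈ 58.000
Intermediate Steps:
s(r, m) = m + r (s(r, m) = (m + r) + 0 = m + r)
t = 1/7168 ≈ 0.00013951
((G(-4) + 5)² + 19*s(-3, 6)) + t = ((-4 + 5)² + 19*(6 - 3)) + 1/7168 = (1² + 19*3) + 1/7168 = (1 + 57) + 1/7168 = 58 + 1/7168 = 415745/7168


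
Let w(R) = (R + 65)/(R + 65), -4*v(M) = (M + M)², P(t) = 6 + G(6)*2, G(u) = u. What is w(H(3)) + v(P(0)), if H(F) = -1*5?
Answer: -323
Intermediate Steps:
H(F) = -5
P(t) = 18 (P(t) = 6 + 6*2 = 6 + 12 = 18)
v(M) = -M² (v(M) = -(M + M)²/4 = -4*M²/4 = -M²)
w(R) = 1 (w(R) = (65 + R)/(65 + R) = 1)
w(H(3)) + v(P(0)) = 1 - 1*18² = 1 - 1*324 = 1 - 324 = -323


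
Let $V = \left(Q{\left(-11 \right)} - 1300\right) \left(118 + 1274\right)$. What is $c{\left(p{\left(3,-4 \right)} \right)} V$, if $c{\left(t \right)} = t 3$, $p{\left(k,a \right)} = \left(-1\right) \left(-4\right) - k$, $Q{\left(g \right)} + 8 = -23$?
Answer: $-5558256$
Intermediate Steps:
$Q{\left(g \right)} = -31$ ($Q{\left(g \right)} = -8 - 23 = -31$)
$p{\left(k,a \right)} = 4 - k$
$V = -1852752$ ($V = \left(-31 - 1300\right) \left(118 + 1274\right) = \left(-1331\right) 1392 = -1852752$)
$c{\left(t \right)} = 3 t$
$c{\left(p{\left(3,-4 \right)} \right)} V = 3 \left(4 - 3\right) \left(-1852752\right) = 3 \cdot 1 \left(-1852752\right) = 3 \left(-1852752\right) = -5558256$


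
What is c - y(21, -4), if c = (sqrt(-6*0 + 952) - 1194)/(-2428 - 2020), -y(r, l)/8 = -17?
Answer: -301867/2224 - sqrt(238)/2224 ≈ -135.74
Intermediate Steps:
y(r, l) = 136 (y(r, l) = -8*(-17) = 136)
c = 597/2224 - sqrt(238)/2224 (c = (sqrt(0 + 952) - 1194)/(-4448) = (sqrt(952) - 1194)*(-1/4448) = (2*sqrt(238) - 1194)*(-1/4448) = (-1194 + 2*sqrt(238))*(-1/4448) = 597/2224 - sqrt(238)/2224 ≈ 0.26150)
c - y(21, -4) = (597/2224 - sqrt(238)/2224) - 1*136 = (597/2224 - sqrt(238)/2224) - 136 = -301867/2224 - sqrt(238)/2224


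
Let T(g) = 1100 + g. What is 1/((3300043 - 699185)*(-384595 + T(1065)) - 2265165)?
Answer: -1/994648390105 ≈ -1.0054e-12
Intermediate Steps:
1/((3300043 - 699185)*(-384595 + T(1065)) - 2265165) = 1/((3300043 - 699185)*(-384595 + (1100 + 1065)) - 2265165) = 1/(2600858*(-384595 + 2165) - 2265165) = 1/(2600858*(-382430) - 2265165) = 1/(-994646124940 - 2265165) = 1/(-994648390105) = -1/994648390105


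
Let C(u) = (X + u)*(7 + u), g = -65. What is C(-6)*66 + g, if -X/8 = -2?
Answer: 595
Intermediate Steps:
X = 16 (X = -8*(-2) = 16)
C(u) = (7 + u)*(16 + u) (C(u) = (16 + u)*(7 + u) = (7 + u)*(16 + u))
C(-6)*66 + g = (112 + (-6)² + 23*(-6))*66 - 65 = (112 + 36 - 138)*66 - 65 = 10*66 - 65 = 660 - 65 = 595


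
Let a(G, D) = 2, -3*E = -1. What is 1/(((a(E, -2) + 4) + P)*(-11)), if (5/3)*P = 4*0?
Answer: -1/66 ≈ -0.015152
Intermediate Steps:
E = ⅓ (E = -⅓*(-1) = ⅓ ≈ 0.33333)
P = 0 (P = 3*(4*0)/5 = (⅗)*0 = 0)
1/(((a(E, -2) + 4) + P)*(-11)) = 1/(((2 + 4) + 0)*(-11)) = 1/((6 + 0)*(-11)) = 1/(6*(-11)) = 1/(-66) = -1/66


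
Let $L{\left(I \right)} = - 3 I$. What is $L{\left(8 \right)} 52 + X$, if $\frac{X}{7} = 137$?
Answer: $-289$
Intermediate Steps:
$X = 959$ ($X = 7 \cdot 137 = 959$)
$L{\left(8 \right)} 52 + X = \left(-3\right) 8 \cdot 52 + 959 = \left(-24\right) 52 + 959 = -1248 + 959 = -289$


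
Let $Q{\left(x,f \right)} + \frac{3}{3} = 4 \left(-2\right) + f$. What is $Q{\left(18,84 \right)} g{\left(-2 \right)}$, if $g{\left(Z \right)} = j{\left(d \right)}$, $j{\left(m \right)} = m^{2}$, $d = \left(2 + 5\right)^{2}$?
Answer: $180075$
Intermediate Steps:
$d = 49$ ($d = 7^{2} = 49$)
$Q{\left(x,f \right)} = -9 + f$ ($Q{\left(x,f \right)} = -1 + \left(4 \left(-2\right) + f\right) = -1 + \left(-8 + f\right) = -9 + f$)
$g{\left(Z \right)} = 2401$ ($g{\left(Z \right)} = 49^{2} = 2401$)
$Q{\left(18,84 \right)} g{\left(-2 \right)} = \left(-9 + 84\right) 2401 = 75 \cdot 2401 = 180075$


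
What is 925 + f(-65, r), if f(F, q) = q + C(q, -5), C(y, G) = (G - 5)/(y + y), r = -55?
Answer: 9571/11 ≈ 870.09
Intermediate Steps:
C(y, G) = (-5 + G)/(2*y) (C(y, G) = (-5 + G)/((2*y)) = (-5 + G)*(1/(2*y)) = (-5 + G)/(2*y))
f(F, q) = q - 5/q (f(F, q) = q + (-5 - 5)/(2*q) = q + (1/2)*(-10)/q = q - 5/q)
925 + f(-65, r) = 925 + (-55 - 5/(-55)) = 925 + (-55 - 5*(-1/55)) = 925 + (-55 + 1/11) = 925 - 604/11 = 9571/11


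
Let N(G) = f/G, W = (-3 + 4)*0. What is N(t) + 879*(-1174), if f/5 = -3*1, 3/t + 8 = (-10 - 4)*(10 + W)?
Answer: -1031206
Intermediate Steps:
W = 0 (W = 1*0 = 0)
t = -3/148 (t = 3/(-8 + (-10 - 4)*(10 + 0)) = 3/(-8 - 14*10) = 3/(-8 - 140) = 3/(-148) = 3*(-1/148) = -3/148 ≈ -0.020270)
f = -15 (f = 5*(-3*1) = 5*(-3) = -15)
N(G) = -15/G
N(t) + 879*(-1174) = -15/(-3/148) + 879*(-1174) = -15*(-148/3) - 1031946 = 740 - 1031946 = -1031206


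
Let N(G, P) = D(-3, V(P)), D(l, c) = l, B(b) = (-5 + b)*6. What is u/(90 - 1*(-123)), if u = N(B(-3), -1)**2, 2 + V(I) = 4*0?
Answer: 3/71 ≈ 0.042253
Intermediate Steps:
B(b) = -30 + 6*b
V(I) = -2 (V(I) = -2 + 4*0 = -2 + 0 = -2)
N(G, P) = -3
u = 9 (u = (-3)**2 = 9)
u/(90 - 1*(-123)) = 9/(90 - 1*(-123)) = 9/(90 + 123) = 9/213 = 9*(1/213) = 3/71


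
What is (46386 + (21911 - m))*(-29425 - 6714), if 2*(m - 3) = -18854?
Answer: -2808759219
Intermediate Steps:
m = -9424 (m = 3 + (1/2)*(-18854) = 3 - 9427 = -9424)
(46386 + (21911 - m))*(-29425 - 6714) = (46386 + (21911 - 1*(-9424)))*(-29425 - 6714) = (46386 + (21911 + 9424))*(-36139) = (46386 + 31335)*(-36139) = 77721*(-36139) = -2808759219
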